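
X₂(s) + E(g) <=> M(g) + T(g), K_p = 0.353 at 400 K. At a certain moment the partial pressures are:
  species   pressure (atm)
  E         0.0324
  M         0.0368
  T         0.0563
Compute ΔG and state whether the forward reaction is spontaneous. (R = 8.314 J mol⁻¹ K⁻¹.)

ΔG = -5.68 kJ/mol; the forward reaction is spontaneous

(X₂ is a pure solid — omitted from Q_p.)
Q_p = P(M)·P(T) / P(E) = (0.0368)·(0.0563) / (0.0324) = 0.0639
ΔG = RT ln(Q_p/K_p) = (8.314 J mol⁻¹ K⁻¹)(400 K) × ln(0.0639/0.353)
   = (3.326 kJ/mol)(-1.709) = -5.68 kJ/mol
ΔG < 0, so the forward reaction is spontaneous (proceeds forward).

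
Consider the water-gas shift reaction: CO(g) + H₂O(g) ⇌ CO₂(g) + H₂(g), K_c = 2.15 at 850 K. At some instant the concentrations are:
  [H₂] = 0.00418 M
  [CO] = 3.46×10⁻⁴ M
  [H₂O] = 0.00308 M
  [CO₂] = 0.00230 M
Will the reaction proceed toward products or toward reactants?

toward reactants

Q_c = [CO₂]·[H₂] / ([CO]·[H₂O]) = (0.00230)·(0.00418) / ((3.46×10⁻⁴)·(0.00308)) = 9.02
Q_c = 9.02 > K_c = 2.15, so the reverse reaction proceeds.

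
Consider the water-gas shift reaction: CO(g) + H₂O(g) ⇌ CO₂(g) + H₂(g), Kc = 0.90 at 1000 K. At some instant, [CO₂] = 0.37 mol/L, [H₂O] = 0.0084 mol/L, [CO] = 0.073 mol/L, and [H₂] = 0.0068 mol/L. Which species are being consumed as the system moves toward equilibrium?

Qc = [CO₂]·[H₂] / ([CO]·[H₂O]) = (0.37)·(0.0068) / ((0.073)·(0.0084)) = 4.1
Qc = 4.1 > Kc = 0.90: net reverse reaction.

CO₂, H₂ (products)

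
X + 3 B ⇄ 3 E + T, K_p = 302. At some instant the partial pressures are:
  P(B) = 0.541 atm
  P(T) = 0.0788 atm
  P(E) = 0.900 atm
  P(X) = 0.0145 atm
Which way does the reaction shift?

toward products

Q_p = P(E)³·P(T) / (P(X)·P(B)³) = (0.900)³·(0.0788) / ((0.0145)·(0.541)³) = 25.0
Q_p = 25.0 < K_p = 302, so the forward reaction proceeds.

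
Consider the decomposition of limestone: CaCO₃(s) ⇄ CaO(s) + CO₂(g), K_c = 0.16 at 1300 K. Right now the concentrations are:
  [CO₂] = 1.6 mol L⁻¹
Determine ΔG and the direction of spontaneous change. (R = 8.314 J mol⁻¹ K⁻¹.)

(CaCO₃, CaO are pure solids — omitted from Q_c.)
Q_c = [CO₂] = 1.60
ΔG = RT ln(Q_c/K_c) = (8.314 J mol⁻¹ K⁻¹)(1300 K) × ln(1.60/0.16)
   = (10.81 kJ/mol)(2.303) = 24.9 kJ/mol
ΔG > 0, so the forward reaction is non-spontaneous (proceeds in reverse).

ΔG = 24.9 kJ/mol; the forward reaction is non-spontaneous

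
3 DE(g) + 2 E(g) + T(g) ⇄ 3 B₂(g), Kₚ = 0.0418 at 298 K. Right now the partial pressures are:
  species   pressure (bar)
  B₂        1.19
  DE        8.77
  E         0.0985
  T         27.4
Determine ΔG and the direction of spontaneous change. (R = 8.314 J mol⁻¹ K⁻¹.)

ΔG = -3.70 kJ/mol; the forward reaction is spontaneous

Qₚ = P(B₂)³ / (P(DE)³·P(E)²·P(T)) = (1.19)³ / ((8.77)³·(0.0985)²·(27.4)) = 0.00940
ΔG = RT ln(Qₚ/Kₚ) = (8.314 J mol⁻¹ K⁻¹)(298 K) × ln(0.00940/0.0418)
   = (2.478 kJ/mol)(-1.492) = -3.70 kJ/mol
ΔG < 0, so the forward reaction is spontaneous (proceeds forward).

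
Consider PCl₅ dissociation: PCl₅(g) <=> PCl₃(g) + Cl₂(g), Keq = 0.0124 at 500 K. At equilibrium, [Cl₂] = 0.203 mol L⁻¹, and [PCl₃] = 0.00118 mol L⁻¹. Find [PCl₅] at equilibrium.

[PCl₅] = 0.0193 mol L⁻¹

At equilibrium, Keq = [PCl₃]·[Cl₂] / [PCl₅] = 0.0124.
(0.00118)·(0.203) / ([PCl₅]) = 0.0124
[PCl₅] = 0.0193 mol L⁻¹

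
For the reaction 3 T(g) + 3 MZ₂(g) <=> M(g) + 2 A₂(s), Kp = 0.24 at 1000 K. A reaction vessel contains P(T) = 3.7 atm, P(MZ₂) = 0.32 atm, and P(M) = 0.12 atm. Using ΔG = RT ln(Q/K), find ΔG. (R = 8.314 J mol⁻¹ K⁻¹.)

(A₂ is a pure solid — omitted from Qp.)
Qp = P(M) / (P(T)³·P(MZ₂)³) = (0.12) / ((3.7)³·(0.32)³) = 0.0723
ΔG = RT ln(Qp/Kp) = (8.314 J mol⁻¹ K⁻¹)(1000 K) × ln(0.0723/0.24)
   = (8.314 kJ/mol)(-1.200) = -9.98 kJ/mol
ΔG < 0, so the forward reaction is spontaneous (proceeds forward).

ΔG = -9.98 kJ/mol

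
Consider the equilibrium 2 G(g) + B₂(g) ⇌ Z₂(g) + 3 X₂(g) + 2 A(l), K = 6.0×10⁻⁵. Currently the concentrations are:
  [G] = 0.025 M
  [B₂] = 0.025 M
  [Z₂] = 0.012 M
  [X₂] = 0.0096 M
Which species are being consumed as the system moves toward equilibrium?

Z₂, X₂, A (products)

(A is a pure liquid — omitted from Q.)
Q = [Z₂]·[X₂]³ / ([G]²·[B₂]) = (0.012)·(0.0096)³ / ((0.025)²·(0.025)) = 6.8×10⁻⁴
Q = 6.8×10⁻⁴ > K = 6.0×10⁻⁵: net reverse reaction.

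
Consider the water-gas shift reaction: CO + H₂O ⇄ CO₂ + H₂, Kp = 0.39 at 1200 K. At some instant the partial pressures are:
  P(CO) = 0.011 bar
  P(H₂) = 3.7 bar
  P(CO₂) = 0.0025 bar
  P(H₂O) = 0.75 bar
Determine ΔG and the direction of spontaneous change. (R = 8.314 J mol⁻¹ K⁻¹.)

ΔG = 10.5 kJ/mol; the forward reaction is non-spontaneous

Qp = P(CO₂)·P(H₂) / (P(CO)·P(H₂O)) = (0.0025)·(3.7) / ((0.011)·(0.75)) = 1.12
ΔG = RT ln(Qp/Kp) = (8.314 J mol⁻¹ K⁻¹)(1200 K) × ln(1.12/0.39)
   = (9.977 kJ/mol)(1.055) = 10.5 kJ/mol
ΔG > 0, so the forward reaction is non-spontaneous (proceeds in reverse).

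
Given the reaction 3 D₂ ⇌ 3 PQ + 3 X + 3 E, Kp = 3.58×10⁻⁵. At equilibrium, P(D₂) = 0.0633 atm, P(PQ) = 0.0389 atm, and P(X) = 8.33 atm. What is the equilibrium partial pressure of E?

P(E) = 0.00644 atm

At equilibrium, Kp = P(PQ)³·P(X)³·P(E)³ / P(D₂)³ = 3.58×10⁻⁵.
(0.0389)³·(8.33)³·(P(E))³ / (0.0633)³ = 3.58×10⁻⁵
P(E)³ = 2.67×10⁻⁷ ⇒ P(E) = 0.00644 atm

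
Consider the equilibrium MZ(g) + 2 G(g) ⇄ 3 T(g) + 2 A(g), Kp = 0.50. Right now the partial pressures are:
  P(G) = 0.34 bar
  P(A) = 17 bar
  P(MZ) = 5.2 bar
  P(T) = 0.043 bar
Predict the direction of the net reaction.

forward (toward products)

Qp = P(T)³·P(A)² / (P(MZ)·P(G)²) = (0.043)³·(17)² / ((5.2)·(0.34)²) = 0.038
Qp = 0.038 < Kp = 0.50, so the forward reaction proceeds.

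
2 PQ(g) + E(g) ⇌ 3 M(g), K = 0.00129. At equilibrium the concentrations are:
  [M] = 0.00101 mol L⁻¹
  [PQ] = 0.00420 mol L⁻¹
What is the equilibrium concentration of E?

[E] = 0.0453 mol L⁻¹

At equilibrium, K = [M]³ / ([PQ]²·[E]) = 0.00129.
(0.00101)³ / ((0.00420)²·([E])) = 0.00129
[E] = 0.0453 mol L⁻¹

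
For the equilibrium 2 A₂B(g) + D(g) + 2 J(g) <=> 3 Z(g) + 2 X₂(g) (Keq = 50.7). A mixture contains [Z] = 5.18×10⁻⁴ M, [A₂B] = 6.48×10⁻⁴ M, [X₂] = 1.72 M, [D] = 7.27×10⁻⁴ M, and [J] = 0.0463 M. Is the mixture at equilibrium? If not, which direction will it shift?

Q = [Z]³·[X₂]² / ([A₂B]²·[D]·[J]²) = (5.18×10⁻⁴)³·(1.72)² / ((6.48×10⁻⁴)²·(7.27×10⁻⁴)·(0.0463)²) = 628
Q = 628 > Keq = 50.7: net reverse reaction.

no; Q > K, reaction proceeds in reverse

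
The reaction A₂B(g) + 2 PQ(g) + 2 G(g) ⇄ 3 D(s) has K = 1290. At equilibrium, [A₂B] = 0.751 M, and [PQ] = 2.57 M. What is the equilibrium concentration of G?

(D is a pure solid — omitted from K.)
At equilibrium, K = 1 / ([A₂B]·[PQ]²·[G]²) = 1290.
1 / ((0.751)·(2.57)²·([G])²) = 1290
[G]² = 1.56e-4 ⇒ [G] = 0.0125 M

[G] = 0.0125 M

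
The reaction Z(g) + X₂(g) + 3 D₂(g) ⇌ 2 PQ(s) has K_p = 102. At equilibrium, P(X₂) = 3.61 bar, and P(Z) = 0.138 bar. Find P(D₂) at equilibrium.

(PQ is a pure solid — omitted from K_p.)
At equilibrium, K_p = 1 / (P(Z)·P(X₂)·P(D₂)³) = 102.
1 / ((0.138)·(3.61)·(P(D₂))³) = 102
P(D₂)³ = 0.0197 ⇒ P(D₂) = 0.270 bar

P(D₂) = 0.270 bar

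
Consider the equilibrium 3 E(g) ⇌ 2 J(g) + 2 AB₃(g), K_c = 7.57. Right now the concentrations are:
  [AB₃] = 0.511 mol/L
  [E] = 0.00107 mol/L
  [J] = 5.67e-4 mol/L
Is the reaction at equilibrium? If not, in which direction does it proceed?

Q_c = [J]²·[AB₃]² / [E]³ = (5.67e-4)²·(0.511)² / (0.00107)³ = 68.5
Q_c = 68.5 > K_c = 7.57, so the reverse reaction proceeds.

reverse (toward reactants)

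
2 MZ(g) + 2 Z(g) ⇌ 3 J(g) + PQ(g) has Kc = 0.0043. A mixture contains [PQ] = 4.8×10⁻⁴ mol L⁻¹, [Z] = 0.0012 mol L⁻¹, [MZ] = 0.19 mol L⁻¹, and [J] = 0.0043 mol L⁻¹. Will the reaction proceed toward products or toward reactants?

in the forward direction

Qc = [J]³·[PQ] / ([MZ]²·[Z]²) = (0.0043)³·(4.8×10⁻⁴) / ((0.19)²·(0.0012)²) = 7.3×10⁻⁴
Qc = 7.3×10⁻⁴ < Kc = 0.0043, so the forward reaction proceeds.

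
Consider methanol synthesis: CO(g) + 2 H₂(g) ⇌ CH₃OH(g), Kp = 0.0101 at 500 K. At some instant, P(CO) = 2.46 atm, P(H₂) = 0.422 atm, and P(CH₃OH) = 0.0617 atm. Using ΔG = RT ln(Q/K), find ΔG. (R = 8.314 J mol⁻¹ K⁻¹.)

Qp = P(CH₃OH) / (P(CO)·P(H₂)²) = (0.0617) / ((2.46)·(0.422)²) = 0.141
ΔG = RT ln(Qp/Kp) = (8.314 J mol⁻¹ K⁻¹)(500 K) × ln(0.141/0.0101)
   = (4.157 kJ/mol)(2.636) = 11.0 kJ/mol
ΔG > 0, so the forward reaction is non-spontaneous (proceeds in reverse).

ΔG = 11.0 kJ/mol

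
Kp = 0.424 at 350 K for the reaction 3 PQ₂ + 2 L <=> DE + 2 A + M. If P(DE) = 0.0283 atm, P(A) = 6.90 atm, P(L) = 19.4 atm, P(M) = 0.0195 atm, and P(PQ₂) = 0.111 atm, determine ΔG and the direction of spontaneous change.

ΔG = -6.16 kJ/mol; the forward reaction is spontaneous

Qp = P(DE)·P(A)²·P(M) / (P(PQ₂)³·P(L)²) = (0.0283)·(6.90)²·(0.0195) / ((0.111)³·(19.4)²) = 0.0510
ΔG = RT ln(Qp/Kp) = (8.314 J mol⁻¹ K⁻¹)(350 K) × ln(0.0510/0.424)
   = (2.910 kJ/mol)(-2.118) = -6.16 kJ/mol
ΔG < 0, so the forward reaction is spontaneous (proceeds forward).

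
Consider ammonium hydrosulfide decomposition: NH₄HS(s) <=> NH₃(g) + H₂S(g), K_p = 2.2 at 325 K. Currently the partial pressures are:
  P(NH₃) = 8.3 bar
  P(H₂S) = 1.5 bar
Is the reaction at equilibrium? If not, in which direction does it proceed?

reverse (toward reactants)

(NH₄HS is a pure solid — omitted from Q_p.)
Q_p = P(NH₃)·P(H₂S) = (8.3)·(1.5) = 12
Q_p = 12 > K_p = 2.2, so the reverse reaction proceeds.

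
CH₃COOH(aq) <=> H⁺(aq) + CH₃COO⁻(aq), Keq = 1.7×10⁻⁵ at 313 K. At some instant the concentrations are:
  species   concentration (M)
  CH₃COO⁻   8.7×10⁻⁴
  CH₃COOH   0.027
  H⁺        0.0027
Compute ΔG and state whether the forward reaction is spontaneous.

Q = [H⁺]·[CH₃COO⁻] / [CH₃COOH] = (0.0027)·(8.7×10⁻⁴) / (0.027) = 8.70×10⁻⁵
ΔG = RT ln(Q/Keq) = (8.314 J mol⁻¹ K⁻¹)(313 K) × ln(8.70×10⁻⁵/1.7×10⁻⁵)
   = (2.602 kJ/mol)(1.633) = 4.25 kJ/mol
ΔG > 0, so the forward reaction is non-spontaneous (proceeds in reverse).

ΔG = 4.25 kJ/mol; the forward reaction is non-spontaneous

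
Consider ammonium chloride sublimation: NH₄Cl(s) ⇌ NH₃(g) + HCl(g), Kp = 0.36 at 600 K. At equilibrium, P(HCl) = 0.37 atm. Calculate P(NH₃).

P(NH₃) = 0.97 atm

(NH₄Cl is a pure solid — omitted from Kp.)
At equilibrium, Kp = P(NH₃)·P(HCl) = 0.36.
(P(NH₃))·(0.37) = 0.36
P(NH₃) = 0.973 = 0.97 atm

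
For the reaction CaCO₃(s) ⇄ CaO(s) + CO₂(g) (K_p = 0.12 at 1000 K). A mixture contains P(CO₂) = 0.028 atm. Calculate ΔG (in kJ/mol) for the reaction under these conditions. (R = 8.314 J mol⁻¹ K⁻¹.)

(CaCO₃, CaO are pure solids — omitted from Q_p.)
Q_p = P(CO₂) = 0.0280
ΔG = RT ln(Q_p/K_p) = (8.314 J mol⁻¹ K⁻¹)(1000 K) × ln(0.0280/0.12)
   = (8.314 kJ/mol)(-1.455) = -12.1 kJ/mol
ΔG < 0, so the forward reaction is spontaneous (proceeds forward).

ΔG = -12.1 kJ/mol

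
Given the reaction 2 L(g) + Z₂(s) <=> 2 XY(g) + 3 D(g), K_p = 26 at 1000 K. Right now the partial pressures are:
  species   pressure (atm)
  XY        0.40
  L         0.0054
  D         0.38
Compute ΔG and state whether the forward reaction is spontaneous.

(Z₂ is a pure solid — omitted from Q_p.)
Q_p = P(XY)²·P(D)³ / P(L)² = (0.40)²·(0.38)³ / (0.0054)² = 301
ΔG = RT ln(Q_p/K_p) = (8.314 J mol⁻¹ K⁻¹)(1000 K) × ln(301/26)
   = (8.314 kJ/mol)(2.449) = 20.4 kJ/mol
ΔG > 0, so the forward reaction is non-spontaneous (proceeds in reverse).

ΔG = 20.4 kJ/mol; the forward reaction is non-spontaneous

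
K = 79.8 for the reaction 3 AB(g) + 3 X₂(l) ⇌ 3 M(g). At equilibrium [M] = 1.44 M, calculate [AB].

[AB] = 0.334 M

(X₂ is a pure liquid — omitted from K.)
At equilibrium, K = [M]³ / [AB]³ = 79.8.
(1.44)³ / ([AB])³ = 79.8
[AB]³ = 0.0374 ⇒ [AB] = 0.334 M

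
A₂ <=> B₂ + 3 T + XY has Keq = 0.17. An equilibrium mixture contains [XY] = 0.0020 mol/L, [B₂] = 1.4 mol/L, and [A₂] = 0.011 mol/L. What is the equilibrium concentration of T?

[T] = 0.87 mol/L

At equilibrium, Keq = [B₂]·[T]³·[XY] / [A₂] = 0.17.
(1.4)·([T])³·(0.0020) / (0.011) = 0.17
[T]³ = 0.668 ⇒ [T] = 0.87 mol/L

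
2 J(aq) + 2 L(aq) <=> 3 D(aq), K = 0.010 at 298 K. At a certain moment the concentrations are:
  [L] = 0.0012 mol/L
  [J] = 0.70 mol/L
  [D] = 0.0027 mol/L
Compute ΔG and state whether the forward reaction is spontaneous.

Q = [D]³ / ([J]²·[L]²) = (0.0027)³ / ((0.70)²·(0.0012)²) = 0.0279
ΔG = RT ln(Q/K) = (8.314 J mol⁻¹ K⁻¹)(298 K) × ln(0.0279/0.010)
   = (2.478 kJ/mol)(1.026) = 2.54 kJ/mol
ΔG > 0, so the forward reaction is non-spontaneous (proceeds in reverse).

ΔG = 2.54 kJ/mol; the forward reaction is non-spontaneous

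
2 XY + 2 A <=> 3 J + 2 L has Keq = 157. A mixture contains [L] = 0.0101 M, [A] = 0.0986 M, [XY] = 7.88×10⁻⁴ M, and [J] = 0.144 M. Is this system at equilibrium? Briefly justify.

Q = [J]³·[L]² / ([XY]²·[A]²) = (0.144)³·(0.0101)² / ((7.88×10⁻⁴)²·(0.0986)²) = 50.5
Q = 50.5 < Keq = 157: net forward reaction.

no; Q < K, reaction proceeds forward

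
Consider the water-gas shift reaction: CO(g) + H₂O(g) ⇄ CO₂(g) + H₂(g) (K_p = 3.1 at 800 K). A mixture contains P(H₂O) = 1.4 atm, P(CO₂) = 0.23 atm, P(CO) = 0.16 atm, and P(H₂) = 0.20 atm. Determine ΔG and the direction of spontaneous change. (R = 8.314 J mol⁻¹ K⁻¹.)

Q_p = P(CO₂)·P(H₂) / (P(CO)·P(H₂O)) = (0.23)·(0.20) / ((0.16)·(1.4)) = 0.205
ΔG = RT ln(Q_p/K_p) = (8.314 J mol⁻¹ K⁻¹)(800 K) × ln(0.205/3.1)
   = (6.651 kJ/mol)(-2.716) = -18.1 kJ/mol
ΔG < 0, so the forward reaction is spontaneous (proceeds forward).

ΔG = -18.1 kJ/mol; the forward reaction is spontaneous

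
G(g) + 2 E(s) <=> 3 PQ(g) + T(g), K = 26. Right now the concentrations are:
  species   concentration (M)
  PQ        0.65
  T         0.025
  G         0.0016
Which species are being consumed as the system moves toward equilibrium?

(E is a pure solid — omitted from Q.)
Q = [PQ]³·[T] / [G] = (0.65)³·(0.025) / (0.0016) = 4.3
Q = 4.3 < K = 26: net forward reaction.

G, E (reactants)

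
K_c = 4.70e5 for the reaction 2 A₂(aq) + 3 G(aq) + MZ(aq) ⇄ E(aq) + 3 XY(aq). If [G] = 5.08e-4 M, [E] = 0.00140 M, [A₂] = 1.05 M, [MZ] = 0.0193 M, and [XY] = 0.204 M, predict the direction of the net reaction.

in the reverse direction

Q_c = [E]·[XY]³ / ([A₂]²·[G]³·[MZ]) = (0.00140)·(0.204)³ / ((1.05)²·(5.08e-4)³·(0.0193)) = 4.26e6
Q_c = 4.26e6 > K_c = 4.70e5, so the reverse reaction proceeds.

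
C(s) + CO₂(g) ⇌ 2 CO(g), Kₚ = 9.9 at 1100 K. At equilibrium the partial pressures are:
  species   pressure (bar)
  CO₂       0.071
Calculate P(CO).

(C is a pure solid — omitted from Kₚ.)
At equilibrium, Kₚ = P(CO)² / P(CO₂) = 9.9.
(P(CO))² / (0.071) = 9.9
P(CO)² = 0.703 ⇒ P(CO) = 0.84 bar

P(CO) = 0.84 bar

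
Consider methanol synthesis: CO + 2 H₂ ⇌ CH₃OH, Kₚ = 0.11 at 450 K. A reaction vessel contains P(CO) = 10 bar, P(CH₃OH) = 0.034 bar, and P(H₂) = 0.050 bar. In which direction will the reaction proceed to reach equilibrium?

Qₚ = P(CH₃OH) / (P(CO)·P(H₂)²) = (0.034) / ((10)·(0.050)²) = 1.4
Qₚ = 1.4 > Kₚ = 0.11, so the reverse reaction proceeds.

toward reactants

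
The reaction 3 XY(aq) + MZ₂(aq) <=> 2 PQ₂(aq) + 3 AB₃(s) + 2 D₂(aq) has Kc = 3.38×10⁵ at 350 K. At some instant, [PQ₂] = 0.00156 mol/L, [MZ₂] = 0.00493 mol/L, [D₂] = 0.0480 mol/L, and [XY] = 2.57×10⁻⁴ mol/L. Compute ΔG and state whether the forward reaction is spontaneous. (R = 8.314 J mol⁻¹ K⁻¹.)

(AB₃ is a pure solid — omitted from Qc.)
Qc = [PQ₂]²·[D₂]² / ([XY]³·[MZ₂]) = (0.00156)²·(0.0480)² / ((2.57×10⁻⁴)³·(0.00493)) = 67000
ΔG = RT ln(Qc/Kc) = (8.314 J mol⁻¹ K⁻¹)(350 K) × ln(67000/3.38×10⁵)
   = (2.910 kJ/mol)(-1.618) = -4.71 kJ/mol
ΔG < 0, so the forward reaction is spontaneous (proceeds forward).

ΔG = -4.71 kJ/mol; the forward reaction is spontaneous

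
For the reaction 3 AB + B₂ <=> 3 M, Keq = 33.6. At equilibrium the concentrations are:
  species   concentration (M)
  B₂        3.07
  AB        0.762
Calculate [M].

[M] = 3.57 M

At equilibrium, Keq = [M]³ / ([AB]³·[B₂]) = 33.6.
([M])³ / ((0.762)³·(3.07)) = 33.6
[M]³ = 45.6 ⇒ [M] = 3.57 M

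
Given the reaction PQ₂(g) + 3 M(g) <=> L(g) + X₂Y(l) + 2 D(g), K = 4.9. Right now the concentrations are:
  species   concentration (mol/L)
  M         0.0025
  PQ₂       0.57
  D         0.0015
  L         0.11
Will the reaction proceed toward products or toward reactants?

(X₂Y is a pure liquid — omitted from Q.)
Q = [L]·[D]² / ([PQ₂]·[M]³) = (0.11)·(0.0015)² / ((0.57)·(0.0025)³) = 28
Q = 28 > K = 4.9, so the reverse reaction proceeds.

reverse (toward reactants)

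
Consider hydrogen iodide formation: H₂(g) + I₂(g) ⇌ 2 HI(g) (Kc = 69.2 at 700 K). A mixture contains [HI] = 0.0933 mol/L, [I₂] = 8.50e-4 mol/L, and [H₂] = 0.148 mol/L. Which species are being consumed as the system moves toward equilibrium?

Qc = [HI]² / ([H₂]·[I₂]) = (0.0933)² / ((0.148)·(8.50e-4)) = 69.2
Qc = 69.2 = Kc; the system is at equilibrium.

none (at equilibrium)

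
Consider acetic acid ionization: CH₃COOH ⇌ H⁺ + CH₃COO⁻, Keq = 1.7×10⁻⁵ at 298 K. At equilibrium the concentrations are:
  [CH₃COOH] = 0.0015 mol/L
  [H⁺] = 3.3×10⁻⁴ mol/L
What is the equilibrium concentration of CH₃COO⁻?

At equilibrium, Keq = [H⁺]·[CH₃COO⁻] / [CH₃COOH] = 1.7×10⁻⁵.
(3.3×10⁻⁴)·([CH₃COO⁻]) / (0.0015) = 1.7×10⁻⁵
[CH₃COO⁻] = 7.73×10⁻⁵ = 7.7×10⁻⁵ mol/L

[CH₃COO⁻] = 7.7×10⁻⁵ mol/L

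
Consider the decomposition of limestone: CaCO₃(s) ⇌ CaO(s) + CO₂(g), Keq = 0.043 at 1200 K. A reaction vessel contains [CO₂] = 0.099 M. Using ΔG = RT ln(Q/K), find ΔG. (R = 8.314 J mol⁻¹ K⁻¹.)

ΔG = 8.32 kJ/mol

(CaCO₃, CaO are pure solids — omitted from Q.)
Q = [CO₂] = 0.0990
ΔG = RT ln(Q/Keq) = (8.314 J mol⁻¹ K⁻¹)(1200 K) × ln(0.0990/0.043)
   = (9.977 kJ/mol)(0.8339) = 8.32 kJ/mol
ΔG > 0, so the forward reaction is non-spontaneous (proceeds in reverse).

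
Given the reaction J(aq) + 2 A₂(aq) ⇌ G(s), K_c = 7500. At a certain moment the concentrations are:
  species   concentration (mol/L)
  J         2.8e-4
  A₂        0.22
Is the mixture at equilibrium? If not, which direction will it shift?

no; Q > K, reaction proceeds in reverse

(G is a pure solid — omitted from Q_c.)
Q_c = 1 / ([J]·[A₂]²) = 1 / ((2.8e-4)·(0.22)²) = 74000
Q_c = 74000 > K_c = 7500: net reverse reaction.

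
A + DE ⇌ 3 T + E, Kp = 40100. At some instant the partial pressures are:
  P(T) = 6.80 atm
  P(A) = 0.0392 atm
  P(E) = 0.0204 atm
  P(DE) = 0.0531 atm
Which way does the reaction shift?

to the right

Qp = P(T)³·P(E) / (P(A)·P(DE)) = (6.80)³·(0.0204) / ((0.0392)·(0.0531)) = 3080
Qp = 3080 < Kp = 40100, so the forward reaction proceeds.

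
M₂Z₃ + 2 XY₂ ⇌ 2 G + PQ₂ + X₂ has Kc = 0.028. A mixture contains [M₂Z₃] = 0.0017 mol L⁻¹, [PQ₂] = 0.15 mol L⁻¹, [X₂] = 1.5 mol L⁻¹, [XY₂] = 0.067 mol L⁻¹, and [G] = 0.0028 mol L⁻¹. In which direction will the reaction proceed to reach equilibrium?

to the left

Qc = [G]²·[PQ₂]·[X₂] / ([M₂Z₃]·[XY₂]²) = (0.0028)²·(0.15)·(1.5) / ((0.0017)·(0.067)²) = 0.23
Qc = 0.23 > Kc = 0.028, so the reverse reaction proceeds.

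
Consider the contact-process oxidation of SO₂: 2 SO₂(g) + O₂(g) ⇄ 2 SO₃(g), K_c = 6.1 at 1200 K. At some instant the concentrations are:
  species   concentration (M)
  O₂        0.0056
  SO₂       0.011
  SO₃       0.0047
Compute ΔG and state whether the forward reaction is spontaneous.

ΔG = 16.7 kJ/mol; the forward reaction is non-spontaneous

Q_c = [SO₃]² / ([SO₂]²·[O₂]) = (0.0047)² / ((0.011)²·(0.0056)) = 32.6
ΔG = RT ln(Q_c/K_c) = (8.314 J mol⁻¹ K⁻¹)(1200 K) × ln(32.6/6.1)
   = (9.977 kJ/mol)(1.676) = 16.7 kJ/mol
ΔG > 0, so the forward reaction is non-spontaneous (proceeds in reverse).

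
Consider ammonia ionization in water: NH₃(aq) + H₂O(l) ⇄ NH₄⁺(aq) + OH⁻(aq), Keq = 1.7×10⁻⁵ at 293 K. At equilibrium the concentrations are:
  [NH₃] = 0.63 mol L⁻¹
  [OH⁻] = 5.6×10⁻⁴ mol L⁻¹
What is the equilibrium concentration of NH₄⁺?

[NH₄⁺] = 0.019 mol L⁻¹

(H₂O is a pure liquid — omitted from Keq.)
At equilibrium, Keq = [NH₄⁺]·[OH⁻] / [NH₃] = 1.7×10⁻⁵.
([NH₄⁺])·(5.6×10⁻⁴) / (0.63) = 1.7×10⁻⁵
[NH₄⁺] = 0.0191 = 0.019 mol L⁻¹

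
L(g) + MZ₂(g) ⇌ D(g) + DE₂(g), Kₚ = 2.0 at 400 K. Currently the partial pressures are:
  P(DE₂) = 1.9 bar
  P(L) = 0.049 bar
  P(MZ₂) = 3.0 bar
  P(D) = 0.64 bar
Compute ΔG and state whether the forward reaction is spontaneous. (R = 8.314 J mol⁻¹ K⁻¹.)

ΔG = 4.72 kJ/mol; the forward reaction is non-spontaneous

Qₚ = P(D)·P(DE₂) / (P(L)·P(MZ₂)) = (0.64)·(1.9) / ((0.049)·(3.0)) = 8.27
ΔG = RT ln(Qₚ/Kₚ) = (8.314 J mol⁻¹ K⁻¹)(400 K) × ln(8.27/2.0)
   = (3.326 kJ/mol)(1.419) = 4.72 kJ/mol
ΔG > 0, so the forward reaction is non-spontaneous (proceeds in reverse).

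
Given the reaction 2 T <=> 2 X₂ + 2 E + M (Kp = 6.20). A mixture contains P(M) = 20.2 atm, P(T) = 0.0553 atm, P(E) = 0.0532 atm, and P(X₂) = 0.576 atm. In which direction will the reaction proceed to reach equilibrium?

neither direction; the system is at equilibrium

Qp = P(X₂)²·P(E)²·P(M) / P(T)² = (0.576)²·(0.0532)²·(20.2) / (0.0553)² = 6.20
Qp = 6.20 = Kp, so the system is already at equilibrium.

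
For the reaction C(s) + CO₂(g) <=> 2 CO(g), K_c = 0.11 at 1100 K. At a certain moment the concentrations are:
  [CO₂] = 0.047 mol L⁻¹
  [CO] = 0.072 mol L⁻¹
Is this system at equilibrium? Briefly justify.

yes, at equilibrium

(C is a pure solid — omitted from Q_c.)
Q_c = [CO]² / [CO₂] = (0.072)² / (0.047) = 0.11
Q_c = 0.11 = K_c; the system is at equilibrium.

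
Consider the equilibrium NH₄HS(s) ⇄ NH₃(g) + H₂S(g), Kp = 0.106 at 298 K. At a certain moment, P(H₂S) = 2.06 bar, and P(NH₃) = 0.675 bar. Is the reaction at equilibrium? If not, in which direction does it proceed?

to the left

(NH₄HS is a pure solid — omitted from Qp.)
Qp = P(NH₃)·P(H₂S) = (0.675)·(2.06) = 1.39
Qp = 1.39 > Kp = 0.106, so the reverse reaction proceeds.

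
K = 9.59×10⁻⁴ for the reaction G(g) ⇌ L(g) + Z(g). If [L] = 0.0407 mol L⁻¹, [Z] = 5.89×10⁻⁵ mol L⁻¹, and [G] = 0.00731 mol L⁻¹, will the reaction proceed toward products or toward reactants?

in the forward direction

Q = [L]·[Z] / [G] = (0.0407)·(5.89×10⁻⁵) / (0.00731) = 3.28×10⁻⁴
Q = 3.28×10⁻⁴ < K = 9.59×10⁻⁴, so the forward reaction proceeds.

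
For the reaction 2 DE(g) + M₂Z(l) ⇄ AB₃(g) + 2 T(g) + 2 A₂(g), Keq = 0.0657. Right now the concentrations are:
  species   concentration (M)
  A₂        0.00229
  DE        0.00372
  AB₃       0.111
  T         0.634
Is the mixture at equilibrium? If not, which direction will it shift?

no; Q < K, reaction proceeds forward

(M₂Z is a pure liquid — omitted from Q.)
Q = [AB₃]·[T]²·[A₂]² / [DE]² = (0.111)·(0.634)²·(0.00229)² / (0.00372)² = 0.0169
Q = 0.0169 < Keq = 0.0657: net forward reaction.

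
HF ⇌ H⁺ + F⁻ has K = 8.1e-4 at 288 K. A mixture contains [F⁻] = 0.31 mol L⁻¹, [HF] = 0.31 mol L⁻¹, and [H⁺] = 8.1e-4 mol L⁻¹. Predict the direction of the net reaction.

neither direction; the system is at equilibrium

Q = [H⁺]·[F⁻] / [HF] = (8.1e-4)·(0.31) / (0.31) = 8.1e-4
Q = 8.1e-4 = K, so the system is already at equilibrium.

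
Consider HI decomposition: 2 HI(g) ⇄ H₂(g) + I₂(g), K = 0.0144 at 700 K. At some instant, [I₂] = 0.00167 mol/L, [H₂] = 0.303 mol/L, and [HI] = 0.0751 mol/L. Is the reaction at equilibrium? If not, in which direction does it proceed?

to the left

Q = [H₂]·[I₂] / [HI]² = (0.303)·(0.00167) / (0.0751)² = 0.0897
Q = 0.0897 > K = 0.0144, so the reverse reaction proceeds.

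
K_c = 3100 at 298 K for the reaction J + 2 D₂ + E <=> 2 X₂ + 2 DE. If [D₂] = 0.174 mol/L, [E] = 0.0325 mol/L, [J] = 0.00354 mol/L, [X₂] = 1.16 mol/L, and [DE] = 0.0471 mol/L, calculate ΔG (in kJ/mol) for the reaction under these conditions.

Q_c = [X₂]²·[DE]² / ([J]·[D₂]²·[E]) = (1.16)²·(0.0471)² / ((0.00354)·(0.174)²·(0.0325)) = 857
ΔG = RT ln(Q_c/K_c) = (8.314 J mol⁻¹ K⁻¹)(298 K) × ln(857/3100)
   = (2.478 kJ/mol)(-1.286) = -3.19 kJ/mol
ΔG < 0, so the forward reaction is spontaneous (proceeds forward).

ΔG = -3.19 kJ/mol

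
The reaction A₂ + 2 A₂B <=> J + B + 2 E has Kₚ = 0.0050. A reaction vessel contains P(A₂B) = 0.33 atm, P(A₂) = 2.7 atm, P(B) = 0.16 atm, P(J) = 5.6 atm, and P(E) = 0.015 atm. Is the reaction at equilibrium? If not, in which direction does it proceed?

Qₚ = P(J)·P(B)·P(E)² / (P(A₂)·P(A₂B)²) = (5.6)·(0.16)·(0.015)² / ((2.7)·(0.33)²) = 6.9e-4
Qₚ = 6.9e-4 < Kₚ = 0.0050, so the forward reaction proceeds.

toward products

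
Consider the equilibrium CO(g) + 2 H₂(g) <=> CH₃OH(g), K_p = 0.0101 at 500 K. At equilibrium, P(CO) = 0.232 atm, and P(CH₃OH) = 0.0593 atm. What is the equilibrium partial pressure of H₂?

P(H₂) = 5.03 atm

At equilibrium, K_p = P(CH₃OH) / (P(CO)·P(H₂)²) = 0.0101.
(0.0593) / ((0.232)·(P(H₂))²) = 0.0101
P(H₂)² = 25.3 ⇒ P(H₂) = 5.03 atm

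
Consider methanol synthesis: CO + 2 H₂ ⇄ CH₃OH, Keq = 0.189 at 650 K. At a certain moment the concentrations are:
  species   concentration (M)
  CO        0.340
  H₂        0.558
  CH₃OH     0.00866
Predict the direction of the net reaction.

Q = [CH₃OH] / ([CO]·[H₂]²) = (0.00866) / ((0.340)·(0.558)²) = 0.0818
Q = 0.0818 < Keq = 0.189, so the forward reaction proceeds.

to the right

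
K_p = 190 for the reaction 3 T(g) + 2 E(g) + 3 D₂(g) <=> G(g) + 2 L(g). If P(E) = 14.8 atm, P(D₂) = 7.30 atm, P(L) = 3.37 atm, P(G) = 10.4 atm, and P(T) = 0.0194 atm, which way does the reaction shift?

Q_p = P(G)·P(L)² / (P(T)³·P(E)²·P(D₂)³) = (10.4)·(3.37)² / ((0.0194)³·(14.8)²·(7.30)³) = 190
Q_p = 190 = K_p, so the system is already at equilibrium.

no net change (already at equilibrium)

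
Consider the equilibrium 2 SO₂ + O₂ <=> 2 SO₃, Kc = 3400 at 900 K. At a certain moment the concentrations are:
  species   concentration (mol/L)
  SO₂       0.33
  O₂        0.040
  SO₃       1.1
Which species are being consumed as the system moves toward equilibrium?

SO₂, O₂ (reactants)

Qc = [SO₃]² / ([SO₂]²·[O₂]) = (1.1)² / ((0.33)²·(0.040)) = 280
Qc = 280 < Kc = 3400: net forward reaction.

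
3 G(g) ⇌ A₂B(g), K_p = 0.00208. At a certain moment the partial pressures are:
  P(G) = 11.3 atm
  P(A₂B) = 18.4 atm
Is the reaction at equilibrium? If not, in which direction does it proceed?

Q_p = P(A₂B) / P(G)³ = (18.4) / (11.3)³ = 0.0128
Q_p = 0.0128 > K_p = 0.00208, so the reverse reaction proceeds.

to the left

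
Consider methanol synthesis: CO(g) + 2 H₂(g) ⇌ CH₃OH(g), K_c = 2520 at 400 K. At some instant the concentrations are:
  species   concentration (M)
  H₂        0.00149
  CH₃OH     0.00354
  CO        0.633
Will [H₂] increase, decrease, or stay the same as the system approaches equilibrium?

stay the same

Q_c = [CH₃OH] / ([CO]·[H₂]²) = (0.00354) / ((0.633)·(0.00149)²) = 2520
Q_c = 2520 = K_c; the system is at equilibrium.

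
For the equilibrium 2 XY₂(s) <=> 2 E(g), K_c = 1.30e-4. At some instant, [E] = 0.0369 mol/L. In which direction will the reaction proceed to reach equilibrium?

(XY₂ is a pure solid — omitted from Q_c.)
Q_c = [E]² = (0.0369)² = 0.00136
Q_c = 0.00136 > K_c = 1.30e-4, so the reverse reaction proceeds.

reverse (toward reactants)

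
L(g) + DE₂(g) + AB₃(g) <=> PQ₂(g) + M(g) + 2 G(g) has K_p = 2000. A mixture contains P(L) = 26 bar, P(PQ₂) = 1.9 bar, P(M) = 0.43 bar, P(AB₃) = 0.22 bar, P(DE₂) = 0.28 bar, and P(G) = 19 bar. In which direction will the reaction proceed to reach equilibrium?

toward products

Q_p = P(PQ₂)·P(M)·P(G)² / (P(L)·P(DE₂)·P(AB₃)) = (1.9)·(0.43)·(19)² / ((26)·(0.28)·(0.22)) = 180
Q_p = 180 < K_p = 2000, so the forward reaction proceeds.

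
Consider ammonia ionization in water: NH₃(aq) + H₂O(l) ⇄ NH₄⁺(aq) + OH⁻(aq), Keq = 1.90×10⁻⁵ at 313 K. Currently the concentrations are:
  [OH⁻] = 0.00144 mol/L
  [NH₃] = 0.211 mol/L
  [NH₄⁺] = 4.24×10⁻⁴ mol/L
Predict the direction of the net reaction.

(H₂O is a pure liquid — omitted from Q.)
Q = [NH₄⁺]·[OH⁻] / [NH₃] = (4.24×10⁻⁴)·(0.00144) / (0.211) = 2.89×10⁻⁶
Q = 2.89×10⁻⁶ < Keq = 1.90×10⁻⁵, so the forward reaction proceeds.

toward products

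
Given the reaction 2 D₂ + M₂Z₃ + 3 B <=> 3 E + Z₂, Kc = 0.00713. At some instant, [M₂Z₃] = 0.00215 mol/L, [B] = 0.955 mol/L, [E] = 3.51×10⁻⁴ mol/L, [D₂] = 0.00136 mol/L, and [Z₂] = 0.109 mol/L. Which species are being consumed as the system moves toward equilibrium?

Qc = [E]³·[Z₂] / ([D₂]²·[M₂Z₃]·[B]³) = (3.51×10⁻⁴)³·(0.109) / ((0.00136)²·(0.00215)·(0.955)³) = 0.00136
Qc = 0.00136 < Kc = 0.00713: net forward reaction.

D₂, M₂Z₃, B (reactants)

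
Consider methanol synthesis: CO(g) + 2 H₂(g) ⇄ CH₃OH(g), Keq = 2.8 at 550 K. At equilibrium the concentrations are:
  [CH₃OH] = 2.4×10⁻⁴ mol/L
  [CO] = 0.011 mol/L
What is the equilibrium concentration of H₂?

At equilibrium, Keq = [CH₃OH] / ([CO]·[H₂]²) = 2.8.
(2.4×10⁻⁴) / ((0.011)·([H₂])²) = 2.8
[H₂]² = 0.00779 ⇒ [H₂] = 0.088 mol/L

[H₂] = 0.088 mol/L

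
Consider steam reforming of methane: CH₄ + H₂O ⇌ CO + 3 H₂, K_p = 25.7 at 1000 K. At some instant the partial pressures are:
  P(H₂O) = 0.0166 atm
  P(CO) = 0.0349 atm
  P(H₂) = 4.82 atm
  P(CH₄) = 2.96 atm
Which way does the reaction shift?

Q_p = P(CO)·P(H₂)³ / (P(CH₄)·P(H₂O)) = (0.0349)·(4.82)³ / ((2.96)·(0.0166)) = 79.5
Q_p = 79.5 > K_p = 25.7, so the reverse reaction proceeds.

reverse (toward reactants)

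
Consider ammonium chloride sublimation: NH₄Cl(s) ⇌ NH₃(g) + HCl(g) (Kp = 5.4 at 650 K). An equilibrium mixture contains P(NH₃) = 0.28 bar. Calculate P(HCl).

P(HCl) = 19 bar

(NH₄Cl is a pure solid — omitted from Kp.)
At equilibrium, Kp = P(NH₃)·P(HCl) = 5.4.
(0.28)·(P(HCl)) = 5.4
P(HCl) = 19.3 = 19 bar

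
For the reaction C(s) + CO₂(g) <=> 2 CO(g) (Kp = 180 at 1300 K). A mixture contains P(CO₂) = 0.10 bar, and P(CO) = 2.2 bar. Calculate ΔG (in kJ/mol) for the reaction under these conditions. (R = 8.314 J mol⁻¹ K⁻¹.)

(C is a pure solid — omitted from Qp.)
Qp = P(CO)² / P(CO₂) = (2.2)² / (0.10) = 48.4
ΔG = RT ln(Qp/Kp) = (8.314 J mol⁻¹ K⁻¹)(1300 K) × ln(48.4/180)
   = (10.81 kJ/mol)(-1.313) = -14.2 kJ/mol
ΔG < 0, so the forward reaction is spontaneous (proceeds forward).

ΔG = -14.2 kJ/mol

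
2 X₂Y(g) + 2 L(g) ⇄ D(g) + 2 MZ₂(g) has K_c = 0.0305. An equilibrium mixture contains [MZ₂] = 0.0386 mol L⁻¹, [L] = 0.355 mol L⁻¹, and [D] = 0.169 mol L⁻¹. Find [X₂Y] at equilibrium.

[X₂Y] = 0.256 mol L⁻¹

At equilibrium, K_c = [D]·[MZ₂]² / ([X₂Y]²·[L]²) = 0.0305.
(0.169)·(0.0386)² / (([X₂Y])²·(0.355)²) = 0.0305
[X₂Y]² = 0.0655 ⇒ [X₂Y] = 0.256 mol L⁻¹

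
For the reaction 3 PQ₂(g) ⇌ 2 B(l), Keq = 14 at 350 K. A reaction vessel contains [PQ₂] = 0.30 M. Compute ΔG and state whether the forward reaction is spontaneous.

ΔG = 2.83 kJ/mol; the forward reaction is non-spontaneous

(B is a pure liquid — omitted from Q.)
Q = 1 / [PQ₂]³ = 1 / (0.30)³ = 37.0
ΔG = RT ln(Q/Keq) = (8.314 J mol⁻¹ K⁻¹)(350 K) × ln(37.0/14)
   = (2.910 kJ/mol)(0.9719) = 2.83 kJ/mol
ΔG > 0, so the forward reaction is non-spontaneous (proceeds in reverse).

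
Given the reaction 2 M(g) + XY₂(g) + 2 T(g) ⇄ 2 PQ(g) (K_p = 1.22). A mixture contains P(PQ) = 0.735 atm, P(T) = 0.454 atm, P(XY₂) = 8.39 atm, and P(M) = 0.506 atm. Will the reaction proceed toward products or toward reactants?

neither direction; the system is at equilibrium

Q_p = P(PQ)² / (P(M)²·P(XY₂)·P(T)²) = (0.735)² / ((0.506)²·(8.39)·(0.454)²) = 1.22
Q_p = 1.22 = K_p, so the system is already at equilibrium.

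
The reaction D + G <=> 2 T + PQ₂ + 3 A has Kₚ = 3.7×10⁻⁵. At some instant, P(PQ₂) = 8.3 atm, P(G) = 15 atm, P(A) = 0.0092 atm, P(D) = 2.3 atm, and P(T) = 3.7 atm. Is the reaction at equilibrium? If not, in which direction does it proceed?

forward (toward products)

Qₚ = P(T)²·P(PQ₂)·P(A)³ / (P(D)·P(G)) = (3.7)²·(8.3)·(0.0092)³ / ((2.3)·(15)) = 2.6×10⁻⁶
Qₚ = 2.6×10⁻⁶ < Kₚ = 3.7×10⁻⁵, so the forward reaction proceeds.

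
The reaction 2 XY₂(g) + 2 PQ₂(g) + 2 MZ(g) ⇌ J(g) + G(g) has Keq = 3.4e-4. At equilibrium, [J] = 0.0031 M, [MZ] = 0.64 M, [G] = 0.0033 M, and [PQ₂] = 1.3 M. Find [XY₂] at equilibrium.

At equilibrium, Keq = [J]·[G] / ([XY₂]²·[PQ₂]²·[MZ]²) = 3.4e-4.
(0.0031)·(0.0033) / (([XY₂])²·(1.3)²·(0.64)²) = 3.4e-4
[XY₂]² = 0.0435 ⇒ [XY₂] = 0.21 M

[XY₂] = 0.21 M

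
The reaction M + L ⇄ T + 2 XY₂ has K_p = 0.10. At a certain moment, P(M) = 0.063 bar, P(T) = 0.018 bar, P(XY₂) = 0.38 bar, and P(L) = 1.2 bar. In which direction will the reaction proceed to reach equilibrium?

toward products

Q_p = P(T)·P(XY₂)² / (P(M)·P(L)) = (0.018)·(0.38)² / ((0.063)·(1.2)) = 0.034
Q_p = 0.034 < K_p = 0.10, so the forward reaction proceeds.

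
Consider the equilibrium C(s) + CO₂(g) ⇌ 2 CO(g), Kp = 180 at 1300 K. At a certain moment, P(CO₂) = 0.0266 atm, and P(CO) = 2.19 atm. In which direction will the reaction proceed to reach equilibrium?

(C is a pure solid — omitted from Qp.)
Qp = P(CO)² / P(CO₂) = (2.19)² / (0.0266) = 180
Qp = 180 = Kp, so the system is already at equilibrium.

no net change (already at equilibrium)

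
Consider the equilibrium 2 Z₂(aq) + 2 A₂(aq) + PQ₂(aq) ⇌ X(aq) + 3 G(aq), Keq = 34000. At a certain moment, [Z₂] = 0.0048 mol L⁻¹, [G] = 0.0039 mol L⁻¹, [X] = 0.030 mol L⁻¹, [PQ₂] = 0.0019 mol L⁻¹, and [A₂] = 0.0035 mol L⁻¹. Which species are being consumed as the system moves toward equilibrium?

Q = [X]·[G]³ / ([Z₂]²·[A₂]²·[PQ₂]) = (0.030)·(0.0039)³ / ((0.0048)²·(0.0035)²·(0.0019)) = 3300
Q = 3300 < Keq = 34000: net forward reaction.

Z₂, A₂, PQ₂ (reactants)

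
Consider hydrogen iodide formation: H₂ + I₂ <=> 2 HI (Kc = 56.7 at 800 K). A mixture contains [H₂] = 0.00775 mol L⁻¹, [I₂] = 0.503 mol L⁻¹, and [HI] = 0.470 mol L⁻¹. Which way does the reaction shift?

Qc = [HI]² / ([H₂]·[I₂]) = (0.470)² / ((0.00775)·(0.503)) = 56.7
Qc = 56.7 = Kc, so the system is already at equilibrium.

at equilibrium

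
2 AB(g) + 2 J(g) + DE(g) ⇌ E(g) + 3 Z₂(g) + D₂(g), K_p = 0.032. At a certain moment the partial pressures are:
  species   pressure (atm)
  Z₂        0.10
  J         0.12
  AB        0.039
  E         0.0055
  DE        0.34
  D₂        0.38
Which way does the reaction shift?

reverse (toward reactants)

Q_p = P(E)·P(Z₂)³·P(D₂) / (P(AB)²·P(J)²·P(DE)) = (0.0055)·(0.10)³·(0.38) / ((0.039)²·(0.12)²·(0.34)) = 0.28
Q_p = 0.28 > K_p = 0.032, so the reverse reaction proceeds.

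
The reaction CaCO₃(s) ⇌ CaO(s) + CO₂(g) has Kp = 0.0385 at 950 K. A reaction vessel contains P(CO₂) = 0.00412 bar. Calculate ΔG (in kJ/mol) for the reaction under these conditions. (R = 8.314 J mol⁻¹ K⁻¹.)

ΔG = -17.7 kJ/mol

(CaCO₃, CaO are pure solids — omitted from Qp.)
Qp = P(CO₂) = 0.00412
ΔG = RT ln(Qp/Kp) = (8.314 J mol⁻¹ K⁻¹)(950 K) × ln(0.00412/0.0385)
   = (7.898 kJ/mol)(-2.235) = -17.7 kJ/mol
ΔG < 0, so the forward reaction is spontaneous (proceeds forward).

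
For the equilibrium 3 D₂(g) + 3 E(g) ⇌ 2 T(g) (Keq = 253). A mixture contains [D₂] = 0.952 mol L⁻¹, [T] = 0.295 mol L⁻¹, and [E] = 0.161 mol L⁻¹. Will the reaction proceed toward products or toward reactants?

Q = [T]² / ([D₂]³·[E]³) = (0.295)² / ((0.952)³·(0.161)³) = 24.2
Q = 24.2 < Keq = 253, so the forward reaction proceeds.

toward products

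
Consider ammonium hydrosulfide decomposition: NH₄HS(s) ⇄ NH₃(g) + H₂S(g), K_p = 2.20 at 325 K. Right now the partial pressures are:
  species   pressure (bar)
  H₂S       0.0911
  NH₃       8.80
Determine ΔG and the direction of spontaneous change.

(NH₄HS is a pure solid — omitted from Q_p.)
Q_p = P(NH₃)·P(H₂S) = (8.80)·(0.0911) = 0.802
ΔG = RT ln(Q_p/K_p) = (8.314 J mol⁻¹ K⁻¹)(325 K) × ln(0.802/2.20)
   = (2.702 kJ/mol)(-1.009) = -2.73 kJ/mol
ΔG < 0, so the forward reaction is spontaneous (proceeds forward).

ΔG = -2.73 kJ/mol; the forward reaction is spontaneous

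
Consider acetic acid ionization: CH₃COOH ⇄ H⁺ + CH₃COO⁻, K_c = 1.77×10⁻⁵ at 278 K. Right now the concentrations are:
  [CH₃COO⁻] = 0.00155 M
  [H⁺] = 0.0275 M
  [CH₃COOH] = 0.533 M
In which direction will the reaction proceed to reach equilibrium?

in the reverse direction

Q_c = [H⁺]·[CH₃COO⁻] / [CH₃COOH] = (0.0275)·(0.00155) / (0.533) = 8.00×10⁻⁵
Q_c = 8.00×10⁻⁵ > K_c = 1.77×10⁻⁵, so the reverse reaction proceeds.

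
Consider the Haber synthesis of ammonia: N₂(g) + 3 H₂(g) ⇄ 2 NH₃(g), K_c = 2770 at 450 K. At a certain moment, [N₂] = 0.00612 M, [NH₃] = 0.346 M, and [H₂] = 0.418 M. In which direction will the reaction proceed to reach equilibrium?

Q_c = [NH₃]² / ([N₂]·[H₂]³) = (0.346)² / ((0.00612)·(0.418)³) = 268
Q_c = 268 < K_c = 2770, so the forward reaction proceeds.

to the right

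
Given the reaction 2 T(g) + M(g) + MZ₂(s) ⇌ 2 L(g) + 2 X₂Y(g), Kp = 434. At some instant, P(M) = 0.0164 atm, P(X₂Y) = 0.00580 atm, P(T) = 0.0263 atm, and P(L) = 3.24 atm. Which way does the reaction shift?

forward (toward products)

(MZ₂ is a pure solid — omitted from Qp.)
Qp = P(L)²·P(X₂Y)² / (P(T)²·P(M)) = (3.24)²·(0.00580)² / ((0.0263)²·(0.0164)) = 31.1
Qp = 31.1 < Kp = 434, so the forward reaction proceeds.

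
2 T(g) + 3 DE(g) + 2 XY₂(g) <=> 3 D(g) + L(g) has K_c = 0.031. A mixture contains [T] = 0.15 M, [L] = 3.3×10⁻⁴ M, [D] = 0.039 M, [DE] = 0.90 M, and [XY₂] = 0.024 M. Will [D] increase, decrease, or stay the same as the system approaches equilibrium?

Q_c = [D]³·[L] / ([T]²·[DE]³·[XY₂]²) = (0.039)³·(3.3×10⁻⁴) / ((0.15)²·(0.90)³·(0.024)²) = 0.0021
Q_c = 0.0021 < K_c = 0.031: net forward reaction.
D is a product, so it increases.

increase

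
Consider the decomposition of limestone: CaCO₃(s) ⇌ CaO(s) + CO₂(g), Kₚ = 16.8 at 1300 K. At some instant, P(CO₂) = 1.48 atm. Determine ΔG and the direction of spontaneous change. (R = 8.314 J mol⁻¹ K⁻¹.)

(CaCO₃, CaO are pure solids — omitted from Qₚ.)
Qₚ = P(CO₂) = 1.48
ΔG = RT ln(Qₚ/Kₚ) = (8.314 J mol⁻¹ K⁻¹)(1300 K) × ln(1.48/16.8)
   = (10.81 kJ/mol)(-2.429) = -26.3 kJ/mol
ΔG < 0, so the forward reaction is spontaneous (proceeds forward).

ΔG = -26.3 kJ/mol; the forward reaction is spontaneous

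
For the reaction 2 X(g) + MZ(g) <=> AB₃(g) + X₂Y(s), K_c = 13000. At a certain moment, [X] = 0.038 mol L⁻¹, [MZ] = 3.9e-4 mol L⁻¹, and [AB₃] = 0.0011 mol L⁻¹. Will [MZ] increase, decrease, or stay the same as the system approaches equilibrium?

(X₂Y is a pure solid — omitted from Q_c.)
Q_c = [AB₃] / ([X]²·[MZ]) = (0.0011) / ((0.038)²·(3.9e-4)) = 2000
Q_c = 2000 < K_c = 13000: net forward reaction.
MZ is a reactant, so it decreases.

decrease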